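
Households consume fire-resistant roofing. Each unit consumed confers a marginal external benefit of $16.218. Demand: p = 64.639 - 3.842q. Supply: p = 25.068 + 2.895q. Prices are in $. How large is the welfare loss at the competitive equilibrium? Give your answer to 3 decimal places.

DWL = $19.521

Market equilibrium (private): 25.068 + 2.895q = 64.639 - 3.842q → q_m = 5.8737.
Social marginal benefit = demand + MEB = 80.857 - 3.842q.
Set SMB = MC: 80.857 - 3.842q = 25.068 + 2.895q → q* = 8.2810.
Between q* and q_m the wedge SMB − MC runs linearly from 0 to MEB(q_m), so the loss is a triangle.
DWL = ½ × 2.4073 × 16.2180 = 19.5208.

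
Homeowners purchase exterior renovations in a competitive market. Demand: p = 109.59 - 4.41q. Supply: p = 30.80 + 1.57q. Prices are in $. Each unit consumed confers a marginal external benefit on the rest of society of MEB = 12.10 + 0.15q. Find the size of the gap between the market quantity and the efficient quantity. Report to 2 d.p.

2.41 units

Market equilibrium (private): 30.80 + 1.57q = 109.59 - 4.41q → q_m = 13.1756.
Social marginal benefit = demand + MEB = 121.69 - 4.26q.
Set SMB = MC: 121.69 - 4.26q = 30.80 + 1.57q → q* = 15.5901.
Gap = |13.1756 − 15.5901| = 2.4145.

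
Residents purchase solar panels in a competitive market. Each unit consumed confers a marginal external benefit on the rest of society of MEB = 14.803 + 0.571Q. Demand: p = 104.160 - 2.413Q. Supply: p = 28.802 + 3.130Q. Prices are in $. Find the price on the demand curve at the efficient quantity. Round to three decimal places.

Social marginal benefit = demand + MEB = 118.963 - 1.842Q.
Set SMB = MC: 118.963 - 1.842Q = 28.802 + 3.130Q → Q* = 18.1337.
Consumer price on the demand curve at Q*: 104.160 − 2.413×18.1337 = 60.4034.

P = $60.403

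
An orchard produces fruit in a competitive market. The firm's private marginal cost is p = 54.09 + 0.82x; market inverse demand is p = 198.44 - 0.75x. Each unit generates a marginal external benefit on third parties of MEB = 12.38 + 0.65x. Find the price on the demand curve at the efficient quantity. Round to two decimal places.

Social marginal cost = private MC − MEB = 41.71 + 0.17x.
Set SMC = demand: 41.71 + 0.17x = 198.44 - 0.75x → x* = 170.3587.
Consumer price on the demand curve at x*: 198.44 − 0.75×170.3587 = 70.6710.

P = 70.67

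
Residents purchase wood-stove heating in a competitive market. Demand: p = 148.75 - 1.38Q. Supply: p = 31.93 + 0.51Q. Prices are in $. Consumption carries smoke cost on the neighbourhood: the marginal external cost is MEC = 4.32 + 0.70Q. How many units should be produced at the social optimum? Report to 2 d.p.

Q* = 43.44

Social marginal benefit = demand − MEC = 144.43 - 2.08Q.
Set SMB = MC: 144.43 - 2.08Q = 31.93 + 0.51Q → Q* = 43.4363.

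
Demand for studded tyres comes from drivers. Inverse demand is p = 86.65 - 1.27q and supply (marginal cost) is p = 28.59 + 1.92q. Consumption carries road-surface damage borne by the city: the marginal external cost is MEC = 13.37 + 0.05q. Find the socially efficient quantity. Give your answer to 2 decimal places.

Social marginal benefit = demand − MEC = 73.28 - 1.32q.
Set SMB = MC: 73.28 - 1.32q = 28.59 + 1.92q → q* = 13.7932.

q* = 13.79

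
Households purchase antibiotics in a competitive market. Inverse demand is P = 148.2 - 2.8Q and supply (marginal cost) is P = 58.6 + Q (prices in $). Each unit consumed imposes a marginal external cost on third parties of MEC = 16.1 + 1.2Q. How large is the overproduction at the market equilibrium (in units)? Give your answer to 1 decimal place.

8.9 units

Market equilibrium (private): 58.6 + Q = 148.2 - 2.8Q → Q_m = 23.5789.
Social marginal benefit = demand − MEC = 132.1 - 4.0Q.
Set SMB = MC: 132.1 - 4.0Q = 58.6 + Q → Q* = 14.7000.
Gap = |23.5789 − 14.7000| = 8.8789.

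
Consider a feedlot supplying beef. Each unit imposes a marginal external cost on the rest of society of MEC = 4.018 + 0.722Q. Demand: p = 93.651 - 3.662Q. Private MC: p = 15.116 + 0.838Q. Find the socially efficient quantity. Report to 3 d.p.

Q* = 14.270

Social marginal cost = private MC + MEC = 19.134 + 1.560Q.
Set SMC = demand: 19.134 + 1.560Q = 93.651 - 3.662Q → Q* = 14.2698.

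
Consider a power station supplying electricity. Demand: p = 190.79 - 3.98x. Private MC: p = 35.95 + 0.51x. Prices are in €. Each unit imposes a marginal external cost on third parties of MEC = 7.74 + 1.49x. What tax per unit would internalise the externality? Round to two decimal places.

tax = €44.39 per unit

Social marginal cost = private MC + MEC = 43.69 + 2.00x.
Set SMC = demand: 43.69 + 2.00x = 190.79 - 3.98x → x* = 24.5987.
The Pigouvian tax equals MEC at x*: 7.74 + 1.49×24.5987 = 44.3921.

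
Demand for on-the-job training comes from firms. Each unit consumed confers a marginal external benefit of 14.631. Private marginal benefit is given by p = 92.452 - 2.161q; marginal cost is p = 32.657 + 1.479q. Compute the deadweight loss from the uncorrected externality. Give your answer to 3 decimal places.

DWL = 29.405

Market equilibrium (private): 32.657 + 1.479q = 92.452 - 2.161q → q_m = 16.4272.
Social marginal benefit = demand + MEB = 107.083 - 2.161q.
Set SMB = MC: 107.083 - 2.161q = 32.657 + 1.479q → q* = 20.4467.
The loss is the area between SMB and MC from q* to q_m; with linear curves that's a triangle of height MEB(q_m).
DWL = ½ × 4.0195 × 14.6310 = 29.4047.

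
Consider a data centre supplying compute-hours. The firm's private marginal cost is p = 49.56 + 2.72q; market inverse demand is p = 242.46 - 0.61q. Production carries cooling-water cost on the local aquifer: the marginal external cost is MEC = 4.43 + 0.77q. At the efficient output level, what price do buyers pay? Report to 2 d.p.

P = 214.42

Social marginal cost = private MC + MEC = 53.99 + 3.49q.
Set SMC = demand: 53.99 + 3.49q = 242.46 - 0.61q → q* = 45.9683.
Consumer price on the demand curve at q*: 242.46 − 0.61×45.9683 = 214.4193.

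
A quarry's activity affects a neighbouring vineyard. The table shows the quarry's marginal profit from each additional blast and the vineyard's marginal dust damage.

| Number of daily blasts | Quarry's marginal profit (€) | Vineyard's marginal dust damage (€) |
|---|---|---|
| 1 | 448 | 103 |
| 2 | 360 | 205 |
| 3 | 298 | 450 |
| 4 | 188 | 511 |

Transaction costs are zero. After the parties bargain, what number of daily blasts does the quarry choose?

Bargaining reaches the level where marginal profit last exceeds marginal dust damage.
That holds through level 2 (360 ≥ 205) but not at 3 (298 < 450).

2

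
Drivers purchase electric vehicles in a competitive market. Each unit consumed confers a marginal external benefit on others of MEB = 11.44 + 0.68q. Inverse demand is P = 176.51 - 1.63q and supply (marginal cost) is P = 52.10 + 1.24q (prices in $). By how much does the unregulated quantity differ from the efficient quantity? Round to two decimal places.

18.68 units

Market equilibrium (private): 52.10 + 1.24q = 176.51 - 1.63q → q_m = 43.3484.
Social marginal benefit = demand + MEB = 187.95 - 0.95q.
Set SMB = MC: 187.95 - 0.95q = 52.10 + 1.24q → q* = 62.0320.
Gap = |43.3484 − 62.0320| = 18.6836.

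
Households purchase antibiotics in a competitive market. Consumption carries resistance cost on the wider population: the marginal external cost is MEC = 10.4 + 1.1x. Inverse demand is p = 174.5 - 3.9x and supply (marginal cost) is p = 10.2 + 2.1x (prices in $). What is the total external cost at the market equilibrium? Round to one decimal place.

Market equilibrium (private): 10.2 + 2.1x = 174.5 - 3.9x → x_m = 27.3833.
Total external cost = ∫₀^{x_m} (10.4 + 1.1x) dx = 10.4×27.3833 + ½×1.1×27.3833² = 697.2011.

$697.2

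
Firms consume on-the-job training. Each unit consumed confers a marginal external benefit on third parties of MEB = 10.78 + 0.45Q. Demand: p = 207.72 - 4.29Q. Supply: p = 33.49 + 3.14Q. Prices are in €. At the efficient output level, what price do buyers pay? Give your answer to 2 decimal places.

P = €94.01

Social marginal benefit = demand + MEB = 218.50 - 3.84Q.
Set SMB = MC: 218.50 - 3.84Q = 33.49 + 3.14Q → Q* = 26.5057.
Consumer price on the demand curve at Q*: 207.72 − 4.29×26.5057 = 94.0105.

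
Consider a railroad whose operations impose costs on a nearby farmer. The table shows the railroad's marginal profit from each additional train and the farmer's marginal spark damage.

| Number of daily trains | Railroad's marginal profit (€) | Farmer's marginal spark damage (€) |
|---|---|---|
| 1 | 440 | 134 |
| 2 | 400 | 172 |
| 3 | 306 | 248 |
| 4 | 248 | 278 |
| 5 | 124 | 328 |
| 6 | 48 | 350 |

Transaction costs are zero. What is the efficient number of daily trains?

Bargaining reaches the level where marginal profit last exceeds marginal spark damage.
That holds through level 3 (306 ≥ 248) but not at 4 (248 < 278).

3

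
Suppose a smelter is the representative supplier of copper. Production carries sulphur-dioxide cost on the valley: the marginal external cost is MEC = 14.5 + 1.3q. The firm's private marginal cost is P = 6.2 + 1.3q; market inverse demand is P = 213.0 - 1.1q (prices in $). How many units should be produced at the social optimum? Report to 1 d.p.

Social marginal cost = private MC + MEC = 20.7 + 2.6q.
Set SMC = demand: 20.7 + 2.6q = 213.0 - 1.1q → q* = 51.9730.

q* = 52.0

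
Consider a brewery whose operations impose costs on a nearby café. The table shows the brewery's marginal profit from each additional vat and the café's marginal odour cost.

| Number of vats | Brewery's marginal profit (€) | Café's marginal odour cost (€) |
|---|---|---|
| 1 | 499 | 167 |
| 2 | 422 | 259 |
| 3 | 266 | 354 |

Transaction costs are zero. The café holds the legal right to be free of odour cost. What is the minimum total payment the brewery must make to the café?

Efficient level: marginal profit ≥ marginal odour cost through level 2, so k* = 2.
With the café holding the right, the brewery must at least compensate total damage at k*: 167 + 259 = 426.

€426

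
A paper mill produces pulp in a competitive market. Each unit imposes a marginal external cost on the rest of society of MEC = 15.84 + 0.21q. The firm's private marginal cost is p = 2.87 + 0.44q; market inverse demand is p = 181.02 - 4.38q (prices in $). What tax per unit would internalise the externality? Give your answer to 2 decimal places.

tax = $22.62 per unit

Social marginal cost = private MC + MEC = 18.71 + 0.65q.
Set SMC = demand: 18.71 + 0.65q = 181.02 - 4.38q → q* = 32.2684.
The Pigouvian tax equals MEC at q*: 15.84 + 0.21×32.2684 = 22.6164.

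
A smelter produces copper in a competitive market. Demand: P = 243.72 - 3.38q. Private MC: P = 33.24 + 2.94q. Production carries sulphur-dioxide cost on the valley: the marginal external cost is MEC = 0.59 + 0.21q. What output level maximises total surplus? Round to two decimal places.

q* = 32.14

Social marginal cost = private MC + MEC = 33.83 + 3.15q.
Set SMC = demand: 33.83 + 3.15q = 243.72 - 3.38q → q* = 32.1424.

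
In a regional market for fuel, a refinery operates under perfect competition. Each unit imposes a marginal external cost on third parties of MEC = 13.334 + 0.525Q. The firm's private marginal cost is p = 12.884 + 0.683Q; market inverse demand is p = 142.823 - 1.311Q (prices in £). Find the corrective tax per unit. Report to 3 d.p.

Social marginal cost = private MC + MEC = 26.218 + 1.208Q.
Set SMC = demand: 26.218 + 1.208Q = 142.823 - 1.311Q → Q* = 46.2902.
The Pigouvian tax equals MEC at Q*: 13.334 + 0.525×46.2902 = 37.6364.

tax = £37.636 per unit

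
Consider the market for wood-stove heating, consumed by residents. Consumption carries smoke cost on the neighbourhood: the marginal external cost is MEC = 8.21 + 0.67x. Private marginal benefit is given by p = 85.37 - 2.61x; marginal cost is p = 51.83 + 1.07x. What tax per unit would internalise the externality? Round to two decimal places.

Social marginal benefit = demand − MEC = 77.16 - 3.28x.
Set SMB = MC: 77.16 - 3.28x = 51.83 + 1.07x → x* = 5.8230.
The Pigouvian tax equals MEC at x*: 8.21 + 0.67×5.8230 = 12.1114.

tax = 12.11 per unit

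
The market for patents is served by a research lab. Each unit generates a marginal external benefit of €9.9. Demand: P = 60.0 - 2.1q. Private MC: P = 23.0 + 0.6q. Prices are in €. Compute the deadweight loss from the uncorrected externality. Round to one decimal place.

DWL = €18.2

Market equilibrium (private): 23.0 + 0.6q = 60.0 - 2.1q → q_m = 13.7037.
Social marginal cost = private MC − MEB = 13.1 + 0.6q.
Set SMC = demand: 13.1 + 0.6q = 60.0 - 2.1q → q* = 17.3704.
Between q* and q_m the wedge demand − SMC runs linearly from 0 to MEB(q_m), so the loss is a triangle.
DWL = ½ × 3.6667 × 9.9000 = 18.1502.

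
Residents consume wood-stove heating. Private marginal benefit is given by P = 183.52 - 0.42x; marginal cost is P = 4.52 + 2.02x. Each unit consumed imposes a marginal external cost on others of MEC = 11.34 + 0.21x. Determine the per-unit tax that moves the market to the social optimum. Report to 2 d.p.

Social marginal benefit = demand − MEC = 172.18 - 0.63x.
Set SMB = MC: 172.18 - 0.63x = 4.52 + 2.02x → x* = 63.2679.
The Pigouvian tax equals MEC at x*: 11.34 + 0.21×63.2679 = 24.6263.

tax = 24.63 per unit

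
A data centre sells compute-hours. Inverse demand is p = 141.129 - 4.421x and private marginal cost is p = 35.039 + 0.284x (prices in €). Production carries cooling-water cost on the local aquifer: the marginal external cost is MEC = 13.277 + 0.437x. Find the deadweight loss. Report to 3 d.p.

Market equilibrium (private): 35.039 + 0.284x = 141.129 - 4.421x → x_m = 22.5484.
Social marginal cost = private MC + MEC = 48.316 + 0.721x.
Set SMC = demand: 48.316 + 0.721x = 141.129 - 4.421x → x* = 18.0500.
Height of the DWL triangle at x_m is SMC(x_m) − demand(x_m) = MEC(x_m) = 23.1306.
DWL = ½ × 4.4984 × 23.1306 = 52.0253.

DWL = €52.025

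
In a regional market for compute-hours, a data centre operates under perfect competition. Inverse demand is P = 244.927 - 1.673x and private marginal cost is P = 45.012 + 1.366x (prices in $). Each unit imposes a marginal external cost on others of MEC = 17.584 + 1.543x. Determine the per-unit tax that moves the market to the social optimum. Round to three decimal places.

tax = $78.984 per unit

Social marginal cost = private MC + MEC = 62.596 + 2.909x.
Set SMC = demand: 62.596 + 2.909x = 244.927 - 1.673x → x* = 39.7929.
The Pigouvian tax equals MEC at x*: 17.584 + 1.543×39.7929 = 78.9844.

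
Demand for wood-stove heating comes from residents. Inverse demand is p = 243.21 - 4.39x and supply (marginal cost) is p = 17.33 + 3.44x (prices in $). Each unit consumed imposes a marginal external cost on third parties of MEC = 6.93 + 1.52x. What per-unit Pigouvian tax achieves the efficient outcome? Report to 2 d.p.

Social marginal benefit = demand − MEC = 236.28 - 5.91x.
Set SMB = MC: 236.28 - 5.91x = 17.33 + 3.44x → x* = 23.4171.
The Pigouvian tax equals MEC at x*: 6.93 + 1.52×23.4171 = 42.5240.

tax = $42.52 per unit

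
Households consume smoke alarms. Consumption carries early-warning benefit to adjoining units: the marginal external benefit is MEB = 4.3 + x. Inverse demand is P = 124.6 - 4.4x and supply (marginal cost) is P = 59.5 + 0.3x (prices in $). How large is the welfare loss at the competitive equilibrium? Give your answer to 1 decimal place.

Market equilibrium (private): 59.5 + 0.3x = 124.6 - 4.4x → x_m = 13.8511.
Social marginal benefit = demand + MEB = 128.9 - 3.4x.
Set SMB = MC: 128.9 - 3.4x = 59.5 + 0.3x → x* = 18.7568.
Height of the DWL triangle at x_m is SMB(x_m) − MC(x_m) = MEB(x_m) = 18.1511.
DWL = ½ × 4.9057 × 18.1511 = 44.5219.

DWL = $44.5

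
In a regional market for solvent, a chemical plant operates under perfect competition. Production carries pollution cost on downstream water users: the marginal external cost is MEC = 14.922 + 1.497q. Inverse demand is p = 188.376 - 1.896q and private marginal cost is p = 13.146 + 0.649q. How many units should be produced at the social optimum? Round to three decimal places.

q* = 39.661

Social marginal cost = private MC + MEC = 28.068 + 2.146q.
Set SMC = demand: 28.068 + 2.146q = 188.376 - 1.896q → q* = 39.6606.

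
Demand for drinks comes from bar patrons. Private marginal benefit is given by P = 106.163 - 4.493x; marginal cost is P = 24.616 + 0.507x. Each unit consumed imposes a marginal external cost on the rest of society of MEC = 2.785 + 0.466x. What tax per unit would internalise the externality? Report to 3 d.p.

Social marginal benefit = demand − MEC = 103.378 - 4.959x.
Set SMB = MC: 103.378 - 4.959x = 24.616 + 0.507x → x* = 14.4094.
The Pigouvian tax equals MEC at x*: 2.785 + 0.466×14.4094 = 9.4998.

tax = 9.500 per unit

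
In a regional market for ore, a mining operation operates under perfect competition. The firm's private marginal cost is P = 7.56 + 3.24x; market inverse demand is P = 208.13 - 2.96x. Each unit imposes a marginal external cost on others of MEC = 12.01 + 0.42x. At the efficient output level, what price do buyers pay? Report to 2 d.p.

Social marginal cost = private MC + MEC = 19.57 + 3.66x.
Set SMC = demand: 19.57 + 3.66x = 208.13 - 2.96x → x* = 28.4834.
Consumer price on the demand curve at x*: 208.13 − 2.96×28.4834 = 123.8191.

P = 123.82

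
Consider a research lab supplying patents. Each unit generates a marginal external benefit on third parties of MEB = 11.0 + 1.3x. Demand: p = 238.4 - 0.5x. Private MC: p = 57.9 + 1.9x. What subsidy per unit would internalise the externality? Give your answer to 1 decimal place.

subsidy = 237.3 per unit

Social marginal cost = private MC − MEB = 46.9 + 0.6x.
Set SMC = demand: 46.9 + 0.6x = 238.4 - 0.5x → x* = 174.0909.
The Pigouvian subsidy equals MEB at x*: 11.0 + 1.3×174.0909 = 237.3182.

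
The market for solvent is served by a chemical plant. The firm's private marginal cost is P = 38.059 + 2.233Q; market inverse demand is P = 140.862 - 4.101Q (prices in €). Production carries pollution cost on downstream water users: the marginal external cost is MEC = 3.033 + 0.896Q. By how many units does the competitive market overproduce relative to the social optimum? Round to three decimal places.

2.431 units

Market equilibrium (private): 38.059 + 2.233Q = 140.862 - 4.101Q → Q_m = 16.2303.
Social marginal cost = private MC + MEC = 41.092 + 3.129Q.
Set SMC = demand: 41.092 + 3.129Q = 140.862 - 4.101Q → Q* = 13.7994.
Gap = |16.2303 − 13.7994| = 2.4309.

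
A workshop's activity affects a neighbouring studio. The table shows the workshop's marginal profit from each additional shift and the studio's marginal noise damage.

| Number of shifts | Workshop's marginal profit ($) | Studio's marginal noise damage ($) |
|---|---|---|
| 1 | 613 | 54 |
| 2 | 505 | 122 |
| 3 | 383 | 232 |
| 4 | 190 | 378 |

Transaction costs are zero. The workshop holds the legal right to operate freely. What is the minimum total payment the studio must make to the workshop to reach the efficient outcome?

Left alone the workshop would choose level 4 (marginal profit stays positive).
Efficient level: k* = 3 (marginal profit ≥ marginal noise damage through 3).
The studio must at least cover the workshop's forgone profit from cutting 4→3: 190 = 190.

$190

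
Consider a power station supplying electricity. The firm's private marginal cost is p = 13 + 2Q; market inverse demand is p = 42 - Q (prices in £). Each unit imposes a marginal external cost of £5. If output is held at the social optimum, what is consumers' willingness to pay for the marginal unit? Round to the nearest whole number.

P = £34

Social marginal cost = private MC + MEC = 18 + 2Q.
Set SMC = demand: 18 + 2Q = 42 - Q → Q* = 8.0000.
Consumer price on the demand curve at Q*: 42 − 1×8.0000 = 34.0000.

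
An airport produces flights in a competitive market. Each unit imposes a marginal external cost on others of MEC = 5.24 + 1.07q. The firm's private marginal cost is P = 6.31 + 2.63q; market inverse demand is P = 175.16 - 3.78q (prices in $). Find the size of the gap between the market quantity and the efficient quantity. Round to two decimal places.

4.47 units

Market equilibrium (private): 6.31 + 2.63q = 175.16 - 3.78q → q_m = 26.3417.
Social marginal cost = private MC + MEC = 11.55 + 3.70q.
Set SMC = demand: 11.55 + 3.70q = 175.16 - 3.78q → q* = 21.8730.
Gap = |26.3417 − 21.8730| = 4.4687.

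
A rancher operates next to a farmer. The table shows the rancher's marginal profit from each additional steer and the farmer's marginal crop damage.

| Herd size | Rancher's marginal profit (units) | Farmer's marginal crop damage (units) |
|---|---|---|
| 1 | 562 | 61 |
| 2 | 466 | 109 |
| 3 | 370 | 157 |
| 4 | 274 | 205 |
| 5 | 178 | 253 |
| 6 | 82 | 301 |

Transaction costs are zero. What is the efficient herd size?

4

Bargaining reaches the level where marginal profit last exceeds marginal crop damage.
That holds through level 4 (274 ≥ 205) but not at 5 (178 < 253).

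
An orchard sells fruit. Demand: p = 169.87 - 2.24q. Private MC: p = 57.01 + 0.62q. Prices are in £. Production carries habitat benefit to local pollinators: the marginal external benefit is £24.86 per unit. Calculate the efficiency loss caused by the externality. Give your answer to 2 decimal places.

Market equilibrium (private): 57.01 + 0.62q = 169.87 - 2.24q → q_m = 39.4615.
Social marginal cost = private MC − MEB = 32.15 + 0.62q.
Set SMC = demand: 32.15 + 0.62q = 169.87 - 2.24q → q* = 48.1538.
The welfare-loss triangle has base |q_m − q*| and height MEB(q_m) (the vertical gap between SMC and demand is zero at q* and MEB at q_m).
DWL = ½ × 8.6923 × 24.8600 = 108.0453.

DWL = £108.05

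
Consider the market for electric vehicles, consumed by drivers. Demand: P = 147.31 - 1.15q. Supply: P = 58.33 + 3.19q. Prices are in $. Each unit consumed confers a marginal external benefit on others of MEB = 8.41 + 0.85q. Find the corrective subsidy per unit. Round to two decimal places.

Social marginal benefit = demand + MEB = 155.72 - 0.30q.
Set SMB = MC: 155.72 - 0.30q = 58.33 + 3.19q → q* = 27.9054.
The Pigouvian subsidy equals MEB at q*: 8.41 + 0.85×27.9054 = 32.1296.

subsidy = $32.13 per unit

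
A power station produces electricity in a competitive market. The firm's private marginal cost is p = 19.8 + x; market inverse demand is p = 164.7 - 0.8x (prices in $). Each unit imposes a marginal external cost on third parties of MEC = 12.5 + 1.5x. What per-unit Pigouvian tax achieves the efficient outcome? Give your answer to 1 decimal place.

tax = $72.7 per unit

Social marginal cost = private MC + MEC = 32.3 + 2.5x.
Set SMC = demand: 32.3 + 2.5x = 164.7 - 0.8x → x* = 40.1212.
The Pigouvian tax equals MEC at x*: 12.5 + 1.5×40.1212 = 72.6818.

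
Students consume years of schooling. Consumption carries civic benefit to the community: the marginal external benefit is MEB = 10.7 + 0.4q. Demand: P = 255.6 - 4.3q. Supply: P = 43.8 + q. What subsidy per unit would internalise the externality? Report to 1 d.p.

subsidy = 28.9 per unit

Social marginal benefit = demand + MEB = 266.3 - 3.9q.
Set SMB = MC: 266.3 - 3.9q = 43.8 + q → q* = 45.4082.
The Pigouvian subsidy equals MEB at q*: 10.7 + 0.4×45.4082 = 28.8633.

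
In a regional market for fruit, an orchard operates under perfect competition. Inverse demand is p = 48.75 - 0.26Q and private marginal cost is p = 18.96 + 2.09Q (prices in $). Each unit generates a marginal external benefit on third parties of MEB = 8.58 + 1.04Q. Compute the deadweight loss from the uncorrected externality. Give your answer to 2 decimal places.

DWL = $180.79

Market equilibrium (private): 18.96 + 2.09Q = 48.75 - 0.26Q → Q_m = 12.6766.
Social marginal cost = private MC − MEB = 10.38 + 1.05Q.
Set SMC = demand: 10.38 + 1.05Q = 48.75 - 0.26Q → Q* = 29.2901.
Between Q* and Q_m the wedge demand − SMC runs linearly from 0 to MEB(Q_m), so the loss is a triangle.
DWL = ½ × 16.6135 × 21.7637 = 180.7856.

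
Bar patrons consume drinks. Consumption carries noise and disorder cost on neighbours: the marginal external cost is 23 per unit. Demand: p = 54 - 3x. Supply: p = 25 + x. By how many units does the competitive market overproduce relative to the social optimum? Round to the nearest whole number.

6 units

Market equilibrium (private): 25 + x = 54 - 3x → x_m = 7.2500.
Social marginal benefit = demand − MEC = 31 - 3x.
Set SMB = MC: 31 - 3x = 25 + x → x* = 1.5000.
Gap = |7.2500 − 1.5000| = 5.7500.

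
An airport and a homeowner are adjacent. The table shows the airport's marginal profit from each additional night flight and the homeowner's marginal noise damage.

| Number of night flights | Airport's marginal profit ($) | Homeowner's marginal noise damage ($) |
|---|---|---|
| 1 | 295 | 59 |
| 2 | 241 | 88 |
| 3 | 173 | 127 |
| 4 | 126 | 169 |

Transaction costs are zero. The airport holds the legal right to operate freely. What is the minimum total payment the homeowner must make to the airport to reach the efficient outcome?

Left alone the airport would choose level 4 (marginal profit stays positive).
Efficient level: k* = 3 (marginal profit ≥ marginal noise damage through 3).
The homeowner must at least cover the airport's forgone profit from cutting 4→3: 126 = 126.

$126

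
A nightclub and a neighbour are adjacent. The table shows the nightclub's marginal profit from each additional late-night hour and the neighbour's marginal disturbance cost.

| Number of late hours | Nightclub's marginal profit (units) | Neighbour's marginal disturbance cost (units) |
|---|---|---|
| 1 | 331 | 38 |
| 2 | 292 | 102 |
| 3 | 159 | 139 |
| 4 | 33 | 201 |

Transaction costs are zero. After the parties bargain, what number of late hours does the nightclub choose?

Bargaining reaches the level where marginal profit last exceeds marginal disturbance cost.
That holds through level 3 (159 ≥ 139) but not at 4 (33 < 201).

3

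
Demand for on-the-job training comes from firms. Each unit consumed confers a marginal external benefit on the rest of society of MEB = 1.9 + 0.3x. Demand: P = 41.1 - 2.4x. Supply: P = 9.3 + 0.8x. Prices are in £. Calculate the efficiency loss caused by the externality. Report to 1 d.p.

DWL = £4.1

Market equilibrium (private): 9.3 + 0.8x = 41.1 - 2.4x → x_m = 9.9375.
Social marginal benefit = demand + MEB = 43.0 - 2.1x.
Set SMB = MC: 43.0 - 2.1x = 9.3 + 0.8x → x* = 11.6207.
The loss is the area between SMB and MC from x* to x_m; with linear curves that's a triangle of height MEB(x_m).
DWL = ½ × 1.6832 × 4.8813 = 4.1081.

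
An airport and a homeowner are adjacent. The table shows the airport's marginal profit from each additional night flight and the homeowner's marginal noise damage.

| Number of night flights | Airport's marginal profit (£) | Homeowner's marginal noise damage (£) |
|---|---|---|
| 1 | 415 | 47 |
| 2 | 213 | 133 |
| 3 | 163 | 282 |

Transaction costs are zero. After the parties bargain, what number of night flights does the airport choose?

2

Bargaining reaches the level where marginal profit last exceeds marginal noise damage.
That holds through level 2 (213 ≥ 133) but not at 3 (163 < 282).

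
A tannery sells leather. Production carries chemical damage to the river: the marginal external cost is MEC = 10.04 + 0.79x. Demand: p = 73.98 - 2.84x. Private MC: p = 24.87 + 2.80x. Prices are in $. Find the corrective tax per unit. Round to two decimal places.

tax = $14.84 per unit

Social marginal cost = private MC + MEC = 34.91 + 3.59x.
Set SMC = demand: 34.91 + 3.59x = 73.98 - 2.84x → x* = 6.0762.
The Pigouvian tax equals MEC at x*: 10.04 + 0.79×6.0762 = 14.8402.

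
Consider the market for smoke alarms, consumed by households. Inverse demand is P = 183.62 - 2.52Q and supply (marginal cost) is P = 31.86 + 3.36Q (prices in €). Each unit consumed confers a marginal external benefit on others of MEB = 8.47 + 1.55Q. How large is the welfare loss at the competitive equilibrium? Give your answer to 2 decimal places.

DWL = €271.34

Market equilibrium (private): 31.86 + 3.36Q = 183.62 - 2.52Q → Q_m = 25.8095.
Social marginal benefit = demand + MEB = 192.09 - 0.97Q.
Set SMB = MC: 192.09 - 0.97Q = 31.86 + 3.36Q → Q* = 37.0046.
The loss is the area between SMB and MC from Q* to Q_m; with linear curves that's a triangle of height MEB(Q_m).
DWL = ½ × 11.1951 × 48.4748 = 271.3401.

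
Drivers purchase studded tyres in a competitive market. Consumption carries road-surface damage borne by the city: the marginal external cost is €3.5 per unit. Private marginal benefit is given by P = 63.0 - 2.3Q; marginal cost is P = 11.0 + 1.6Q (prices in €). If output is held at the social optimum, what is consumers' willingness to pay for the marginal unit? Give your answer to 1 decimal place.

Social marginal benefit = demand − MEC = 59.5 - 2.3Q.
Set SMB = MC: 59.5 - 2.3Q = 11.0 + 1.6Q → Q* = 12.4359.
Consumer price on the demand curve at Q*: 63.0 − 2.3×12.4359 = 34.3974.

P = €34.4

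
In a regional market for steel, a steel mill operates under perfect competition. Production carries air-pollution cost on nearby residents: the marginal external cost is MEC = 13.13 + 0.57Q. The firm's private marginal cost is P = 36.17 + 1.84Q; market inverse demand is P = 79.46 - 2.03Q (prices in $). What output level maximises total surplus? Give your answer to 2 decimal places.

Q* = 6.79

Social marginal cost = private MC + MEC = 49.30 + 2.41Q.
Set SMC = demand: 49.30 + 2.41Q = 79.46 - 2.03Q → Q* = 6.7928.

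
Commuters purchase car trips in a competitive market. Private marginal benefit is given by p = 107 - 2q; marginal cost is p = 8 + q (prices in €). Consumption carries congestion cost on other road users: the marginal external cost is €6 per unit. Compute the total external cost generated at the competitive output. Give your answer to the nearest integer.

Market equilibrium (private): 8 + q = 107 - 2q → q_m = 33.0000.
Total external cost = MEC × q_m = 6 × 33.0000 = 198.0000.

€198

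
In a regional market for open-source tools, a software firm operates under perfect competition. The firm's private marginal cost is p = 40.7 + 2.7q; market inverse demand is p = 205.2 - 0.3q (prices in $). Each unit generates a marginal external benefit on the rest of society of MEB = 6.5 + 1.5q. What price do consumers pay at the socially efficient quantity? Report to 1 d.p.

Social marginal cost = private MC − MEB = 34.2 + 1.2q.
Set SMC = demand: 34.2 + 1.2q = 205.2 - 0.3q → q* = 114.0000.
Consumer price on the demand curve at q*: 205.2 − 0.3×114.0000 = 171.0000.

P = $171.0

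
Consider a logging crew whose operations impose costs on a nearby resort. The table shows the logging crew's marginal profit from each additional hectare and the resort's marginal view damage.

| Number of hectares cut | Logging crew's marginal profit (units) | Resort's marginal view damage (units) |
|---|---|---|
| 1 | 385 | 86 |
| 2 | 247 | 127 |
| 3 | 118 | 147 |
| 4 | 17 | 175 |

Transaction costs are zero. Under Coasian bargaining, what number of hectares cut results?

Bargaining reaches the level where marginal profit last exceeds marginal view damage.
That holds through level 2 (247 ≥ 127) but not at 3 (118 < 147).

2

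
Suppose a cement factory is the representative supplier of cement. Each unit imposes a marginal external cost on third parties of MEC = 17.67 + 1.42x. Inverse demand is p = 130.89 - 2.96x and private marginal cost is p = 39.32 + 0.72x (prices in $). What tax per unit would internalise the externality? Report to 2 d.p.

tax = $38.25 per unit

Social marginal cost = private MC + MEC = 56.99 + 2.14x.
Set SMC = demand: 56.99 + 2.14x = 130.89 - 2.96x → x* = 14.4902.
The Pigouvian tax equals MEC at x*: 17.67 + 1.42×14.4902 = 38.2461.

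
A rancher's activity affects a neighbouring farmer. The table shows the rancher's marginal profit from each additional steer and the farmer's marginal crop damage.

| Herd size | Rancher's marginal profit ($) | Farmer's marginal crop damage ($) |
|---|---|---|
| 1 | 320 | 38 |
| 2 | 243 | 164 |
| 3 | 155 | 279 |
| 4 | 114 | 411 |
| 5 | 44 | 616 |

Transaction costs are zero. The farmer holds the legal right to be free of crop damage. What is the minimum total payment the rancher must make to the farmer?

$202

Efficient level: marginal profit ≥ marginal crop damage through level 2, so k* = 2.
With the farmer holding the right, the rancher must at least compensate total damage at k*: 38 + 164 = 202.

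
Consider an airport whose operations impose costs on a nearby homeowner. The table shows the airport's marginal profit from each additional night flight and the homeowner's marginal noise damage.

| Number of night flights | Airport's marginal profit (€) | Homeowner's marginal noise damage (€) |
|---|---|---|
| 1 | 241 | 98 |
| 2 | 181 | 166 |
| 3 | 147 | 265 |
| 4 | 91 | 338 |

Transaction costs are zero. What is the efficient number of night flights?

2

Bargaining reaches the level where marginal profit last exceeds marginal noise damage.
That holds through level 2 (181 ≥ 166) but not at 3 (147 < 265).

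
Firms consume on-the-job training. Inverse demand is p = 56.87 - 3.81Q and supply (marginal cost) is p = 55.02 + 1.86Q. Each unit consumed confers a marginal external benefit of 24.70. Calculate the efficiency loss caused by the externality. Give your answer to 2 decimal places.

Market equilibrium (private): 55.02 + 1.86Q = 56.87 - 3.81Q → Q_m = 0.3263.
Social marginal benefit = demand + MEB = 81.57 - 3.81Q.
Set SMB = MC: 81.57 - 3.81Q = 55.02 + 1.86Q → Q* = 4.6825.
Between Q* and Q_m the wedge SMB − MC runs linearly from 0 to MEB(Q_m), so the loss is a triangle.
DWL = ½ × 4.3562 × 24.7000 = 53.7991.

DWL = 53.80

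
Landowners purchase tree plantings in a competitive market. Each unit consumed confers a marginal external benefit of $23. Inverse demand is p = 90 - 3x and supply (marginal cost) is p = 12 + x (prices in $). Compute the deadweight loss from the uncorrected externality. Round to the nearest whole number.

Market equilibrium (private): 12 + x = 90 - 3x → x_m = 19.5000.
Social marginal benefit = demand + MEB = 113 - 3x.
Set SMB = MC: 113 - 3x = 12 + x → x* = 25.2500.
Between x* and x_m the wedge SMB − MC runs linearly from 0 to MEB(x_m), so the loss is a triangle.
DWL = ½ × 5.7500 × 23.0000 = 66.1250.

DWL = $66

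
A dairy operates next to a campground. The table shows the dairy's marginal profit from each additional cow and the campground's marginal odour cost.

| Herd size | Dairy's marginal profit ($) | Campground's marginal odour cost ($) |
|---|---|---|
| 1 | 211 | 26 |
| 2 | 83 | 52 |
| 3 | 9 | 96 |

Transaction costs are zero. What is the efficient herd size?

2

Bargaining reaches the level where marginal profit last exceeds marginal odour cost.
That holds through level 2 (83 ≥ 52) but not at 3 (9 < 96).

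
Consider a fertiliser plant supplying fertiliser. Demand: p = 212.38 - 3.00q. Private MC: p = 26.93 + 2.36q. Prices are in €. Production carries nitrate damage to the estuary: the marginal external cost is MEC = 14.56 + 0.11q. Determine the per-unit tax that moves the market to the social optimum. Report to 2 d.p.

tax = €18.00 per unit

Social marginal cost = private MC + MEC = 41.49 + 2.47q.
Set SMC = demand: 41.49 + 2.47q = 212.38 - 3.00q → q* = 31.2413.
The Pigouvian tax equals MEC at q*: 14.56 + 0.11×31.2413 = 17.9965.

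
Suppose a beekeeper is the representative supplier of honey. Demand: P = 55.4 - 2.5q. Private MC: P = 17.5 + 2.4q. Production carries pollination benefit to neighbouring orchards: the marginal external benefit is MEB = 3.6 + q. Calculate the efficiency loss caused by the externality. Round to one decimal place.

Market equilibrium (private): 17.5 + 2.4q = 55.4 - 2.5q → q_m = 7.7347.
Social marginal cost = private MC − MEB = 13.9 + 1.4q.
Set SMC = demand: 13.9 + 1.4q = 55.4 - 2.5q → q* = 10.6410.
The welfare-loss triangle has base |q_m − q*| and height MEB(q_m) (the vertical gap between SMC and demand is zero at q* and MEB at q_m).
DWL = ½ × 2.9063 × 11.3347 = 16.4710.

DWL = 16.5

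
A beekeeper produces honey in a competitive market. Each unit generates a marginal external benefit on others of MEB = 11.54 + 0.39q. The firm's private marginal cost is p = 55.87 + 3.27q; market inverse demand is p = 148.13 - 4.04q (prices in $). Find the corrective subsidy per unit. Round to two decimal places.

subsidy = $17.39 per unit

Social marginal cost = private MC − MEB = 44.33 + 2.88q.
Set SMC = demand: 44.33 + 2.88q = 148.13 - 4.04q → q* = 15.0000.
The Pigouvian subsidy equals MEB at q*: 11.54 + 0.39×15.0000 = 17.3900.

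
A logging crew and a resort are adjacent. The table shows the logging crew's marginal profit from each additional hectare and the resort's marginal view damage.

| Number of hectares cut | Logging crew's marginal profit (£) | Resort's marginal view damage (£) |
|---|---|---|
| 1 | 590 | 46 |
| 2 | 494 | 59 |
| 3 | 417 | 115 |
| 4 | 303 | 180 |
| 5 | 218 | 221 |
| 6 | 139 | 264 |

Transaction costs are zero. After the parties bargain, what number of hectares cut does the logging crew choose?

4

Bargaining reaches the level where marginal profit last exceeds marginal view damage.
That holds through level 4 (303 ≥ 180) but not at 5 (218 < 221).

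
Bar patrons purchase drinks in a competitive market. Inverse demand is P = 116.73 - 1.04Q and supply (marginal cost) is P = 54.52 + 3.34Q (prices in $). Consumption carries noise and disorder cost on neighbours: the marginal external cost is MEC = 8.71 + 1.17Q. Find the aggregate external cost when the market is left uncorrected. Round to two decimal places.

$241.72

Market equilibrium (private): 54.52 + 3.34Q = 116.73 - 1.04Q → Q_m = 14.2032.
Total external cost = ∫₀^{Q_m} (8.71 + 1.17Q) dQ = 8.71×14.2032 + ½×1.17×14.2032² = 241.7224.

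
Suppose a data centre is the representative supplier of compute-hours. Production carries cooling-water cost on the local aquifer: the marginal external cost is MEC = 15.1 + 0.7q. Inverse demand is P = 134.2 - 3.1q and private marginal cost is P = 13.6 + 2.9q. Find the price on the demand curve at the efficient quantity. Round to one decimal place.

Social marginal cost = private MC + MEC = 28.7 + 3.6q.
Set SMC = demand: 28.7 + 3.6q = 134.2 - 3.1q → q* = 15.7463.
Consumer price on the demand curve at q*: 134.2 − 3.1×15.7463 = 85.3865.

P = 85.4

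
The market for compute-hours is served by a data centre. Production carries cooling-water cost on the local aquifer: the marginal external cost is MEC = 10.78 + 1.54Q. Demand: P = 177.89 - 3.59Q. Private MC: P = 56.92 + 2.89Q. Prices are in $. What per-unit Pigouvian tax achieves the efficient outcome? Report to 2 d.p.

tax = $31.94 per unit

Social marginal cost = private MC + MEC = 67.70 + 4.43Q.
Set SMC = demand: 67.70 + 4.43Q = 177.89 - 3.59Q → Q* = 13.7394.
The Pigouvian tax equals MEC at Q*: 10.78 + 1.54×13.7394 = 31.9387.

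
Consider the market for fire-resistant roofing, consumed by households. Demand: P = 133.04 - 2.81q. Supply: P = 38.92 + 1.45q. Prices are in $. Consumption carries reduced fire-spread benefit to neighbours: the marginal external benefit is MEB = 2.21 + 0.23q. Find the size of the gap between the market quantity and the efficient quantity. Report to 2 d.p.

Market equilibrium (private): 38.92 + 1.45q = 133.04 - 2.81q → q_m = 22.0939.
Social marginal benefit = demand + MEB = 135.25 - 2.58q.
Set SMB = MC: 135.25 - 2.58q = 38.92 + 1.45q → q* = 23.9032.
Gap = |22.0939 − 23.9032| = 1.8093.

1.81 units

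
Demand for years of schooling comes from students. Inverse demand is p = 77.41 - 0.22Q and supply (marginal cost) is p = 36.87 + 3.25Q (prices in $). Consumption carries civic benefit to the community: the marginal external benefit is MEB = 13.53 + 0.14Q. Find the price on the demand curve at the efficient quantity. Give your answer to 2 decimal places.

P = $73.84

Social marginal benefit = demand + MEB = 90.94 - 0.08Q.
Set SMB = MC: 90.94 - 0.08Q = 36.87 + 3.25Q → Q* = 16.2372.
Consumer price on the demand curve at Q*: 77.41 − 0.22×16.2372 = 73.8378.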